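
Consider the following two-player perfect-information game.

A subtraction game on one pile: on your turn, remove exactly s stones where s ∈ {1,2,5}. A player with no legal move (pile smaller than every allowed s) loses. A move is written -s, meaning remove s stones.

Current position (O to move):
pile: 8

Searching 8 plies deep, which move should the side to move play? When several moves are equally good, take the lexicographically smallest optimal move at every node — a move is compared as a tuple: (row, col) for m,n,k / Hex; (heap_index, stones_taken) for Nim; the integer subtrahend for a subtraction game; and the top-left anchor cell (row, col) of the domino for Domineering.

[8] O move#1: -1:-1/7, -2:+1/6*, -5:+1/3
[6] X move#2: -1:-1/5*, -2:-1/4, -5:-1/1
[5] O move#3: -1:-1/4, -2:+1/3*, -5:+1/0
[3] X move#4: -1:-1/2*, -2:-1/1
[2] O move#5: -1:-1/1, -2:+1/0*
[0] end (terminal -1, X#6); searched 8 to 8

O's best at [8]: -2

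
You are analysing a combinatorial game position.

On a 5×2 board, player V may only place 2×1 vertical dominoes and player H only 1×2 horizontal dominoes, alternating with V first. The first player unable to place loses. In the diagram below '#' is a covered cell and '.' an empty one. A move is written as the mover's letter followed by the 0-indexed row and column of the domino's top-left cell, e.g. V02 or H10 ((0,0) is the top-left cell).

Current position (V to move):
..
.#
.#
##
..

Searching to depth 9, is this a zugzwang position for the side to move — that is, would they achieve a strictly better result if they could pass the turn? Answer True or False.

zugzwang(../.#/.#/##/.., V) = False

[../.#/.#/##/..] V move#1: V00:-1/#./##/.#/##/..*, V10:-1/../##/##/##/..
[#./##/.#/##/..] H move#2: H40:+1/#./##/.#/##/##*
[#./##/.#/##/##] end (terminal -1, V#3); searched ../.#/.#/##/.. to 9
if V skipped the turn, H would face:
~ [../.#/.#/##/..] H move#1: H00:+1/##/.#/.#/##/..*, H40:-1/../.#/.#/##/##
~ [##/.#/.#/##/..] V move#2: V10:-1/##/##/##/##/..*
~ [##/##/##/##/..] H move#3: H40:+1/##/##/##/##/##*
~ [##/##/##/##/##] end (terminal -1, V#4); searched ../.#/.#/##/.. to 9
compare (V): move=-1 vs pass=-1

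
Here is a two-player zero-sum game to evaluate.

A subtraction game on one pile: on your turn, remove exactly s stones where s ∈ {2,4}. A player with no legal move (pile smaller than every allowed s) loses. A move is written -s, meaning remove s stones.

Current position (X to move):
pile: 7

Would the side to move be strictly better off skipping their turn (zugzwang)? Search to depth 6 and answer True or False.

zugzwang(7, X) = True

p1 X@[7]: -2[5]-1* -4[3]-1
p2 O@[5]: -2[3]-1 -4[1]+1*
p3 X@[1] terminal -1; root [7] d6
pass branch (O moves first from the same position):
  | p1 O@[7]: -2[5]-1* -4[3]-1
  | p2 X@[5]: -2[3]-1 -4[1]+1*
  | p3 O@[1] terminal -1; root [7] d6
X moving scores -1; X passing scores +1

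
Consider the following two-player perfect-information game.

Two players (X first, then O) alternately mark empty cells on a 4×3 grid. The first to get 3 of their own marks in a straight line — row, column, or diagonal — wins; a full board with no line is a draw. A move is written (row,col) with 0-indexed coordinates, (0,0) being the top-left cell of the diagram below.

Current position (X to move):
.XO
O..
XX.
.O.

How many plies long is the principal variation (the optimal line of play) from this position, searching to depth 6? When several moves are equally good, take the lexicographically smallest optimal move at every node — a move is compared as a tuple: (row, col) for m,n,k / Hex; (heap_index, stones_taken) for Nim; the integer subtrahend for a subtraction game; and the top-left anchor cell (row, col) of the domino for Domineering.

[.XO/O../XX./.O.] X move#1: (0,0):+1/XXO/O../XX./.O.*, (1,1):+1/.XO/OX./XX./.O., (1,2):+1/.XO/O.X/XX./.O., (2,2):+1/.XO/O../XXX/.O., (3,0):+1/.XO/O../XX./XO., (3,2):+1/.XO/O../XX./.OX
[XXO/O../XX./.O.] O move#2: (1,1):-1/XXO/OO./XX./.O.*, (1,2):-1/XXO/O.O/XX./.O., (2,2):-1/XXO/O../XXO/.O., (3,0):-1/XXO/O../XX./OO., (3,2):-1/XXO/O../XX./.OO
[XXO/OO./XX./.O.] X move#3: (1,2):+1/XXO/OOX/XX./.O.*, (2,2):+1/XXO/OO./XXX/.O., (3,0):-1/XXO/OO./XX./XO., (3,2):-1/XXO/OO./XX./.OX
[XXO/OOX/XX./.O.] O move#4: (2,2):-1/XXO/OOX/XXO/.O.*, (3,0):-1/XXO/OOX/XX./OO., (3,2):-1/XXO/OOX/XX./.OO
[XXO/OOX/XXO/.O.] X move#5: (3,0):+1/XXO/OOX/XXO/XO.*, (3,2):+0/XXO/OOX/XXO/.OX
[XXO/OOX/XXO/XO.] end (terminal -1, O#6); searched .XO/O../XX./.O. to 6

PV length from [.XO/O../XX./.O.]: 5 plies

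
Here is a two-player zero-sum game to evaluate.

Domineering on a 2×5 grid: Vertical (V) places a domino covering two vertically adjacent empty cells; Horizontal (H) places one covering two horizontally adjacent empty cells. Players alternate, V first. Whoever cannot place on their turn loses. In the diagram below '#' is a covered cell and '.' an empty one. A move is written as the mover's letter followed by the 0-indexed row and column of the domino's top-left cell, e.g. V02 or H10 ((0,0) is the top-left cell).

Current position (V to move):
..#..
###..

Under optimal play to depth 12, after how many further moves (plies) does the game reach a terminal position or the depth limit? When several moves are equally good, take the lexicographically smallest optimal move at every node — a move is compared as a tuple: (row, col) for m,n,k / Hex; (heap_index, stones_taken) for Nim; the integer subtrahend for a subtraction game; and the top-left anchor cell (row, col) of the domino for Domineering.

p1 V@[..#../###..]: V03[..##./####.]+1* V04[..#.#/###.#]+1
p2 H@[..##./####.]: H00[####./####.]-1*
p3 V@[####./####.]: V04[#####/#####]+1*
p4 H@[#####/#####] terminal -1; root [..#../###..] d12

PV length from [..#../###..]: 3 plies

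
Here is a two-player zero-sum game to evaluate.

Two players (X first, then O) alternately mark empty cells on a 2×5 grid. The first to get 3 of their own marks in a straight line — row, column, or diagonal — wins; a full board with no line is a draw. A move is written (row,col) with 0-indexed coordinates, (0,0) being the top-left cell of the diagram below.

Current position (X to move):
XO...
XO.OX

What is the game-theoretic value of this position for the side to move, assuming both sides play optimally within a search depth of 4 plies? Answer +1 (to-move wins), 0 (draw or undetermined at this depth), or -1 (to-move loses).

p1 X@[XO.../XO.OX]: (0,2)[XOX../XO.OX]-1 (0,3)[XO.X./XO.OX]-1 (0,4)[XO..X/XO.OX]-1 (1,2)[XO.../XOXOX]+0*
p2 O@[XO.../XOXOX]: (0,2)[XOO../XOXOX]+0* (0,3)[XO.O./XOXOX]+0 (0,4)[XO..O/XOXOX]+0
p3 X@[XOO../XOXOX]: (0,3)[XOOX./XOXOX]+0* (0,4)[XOO.X/XOXOX]-1
p4 O@[XOOX./XOXOX]: (0,4)[XOOXO/XOXOX]+0*
p5 X@[XOOXO/XOXOX] terminal +0; root [XO.../XO.OX] d4

value(XO.../XO.OX, X) = 0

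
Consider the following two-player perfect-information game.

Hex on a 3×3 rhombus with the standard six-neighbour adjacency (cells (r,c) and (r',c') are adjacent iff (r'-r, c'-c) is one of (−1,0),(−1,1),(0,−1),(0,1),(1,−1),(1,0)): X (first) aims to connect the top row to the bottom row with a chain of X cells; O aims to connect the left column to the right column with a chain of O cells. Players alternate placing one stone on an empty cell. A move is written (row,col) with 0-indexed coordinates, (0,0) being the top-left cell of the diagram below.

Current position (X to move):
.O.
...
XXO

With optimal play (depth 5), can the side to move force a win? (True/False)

[.O./.../XXO] X move#1: (0,0):+1/XO./.../XXO*, (0,2):+1/.OX/.../XXO, (1,0):+1/.O./X../XXO, (1,1):-1/.O./.X./XXO, (1,2):-1/.O./..X/XXO
[XO./.../XXO] O move#2: (0,2):-1/XOO/.../XXO*, (1,0):-1/XO./O../XXO, (1,1):-1/XO./.O./XXO, (1,2):-1/XO./..O/XXO
[XOO/.../XXO] X move#3: (1,0):+1/XOO/X../XXO*, (1,1):-1/XOO/.X./XXO, (1,2):-1/XOO/..X/XXO
[XOO/X../XXO] end (terminal -1, O#4); searched .O./.../XXO to 5

X winning at [.O./.../XXO]: True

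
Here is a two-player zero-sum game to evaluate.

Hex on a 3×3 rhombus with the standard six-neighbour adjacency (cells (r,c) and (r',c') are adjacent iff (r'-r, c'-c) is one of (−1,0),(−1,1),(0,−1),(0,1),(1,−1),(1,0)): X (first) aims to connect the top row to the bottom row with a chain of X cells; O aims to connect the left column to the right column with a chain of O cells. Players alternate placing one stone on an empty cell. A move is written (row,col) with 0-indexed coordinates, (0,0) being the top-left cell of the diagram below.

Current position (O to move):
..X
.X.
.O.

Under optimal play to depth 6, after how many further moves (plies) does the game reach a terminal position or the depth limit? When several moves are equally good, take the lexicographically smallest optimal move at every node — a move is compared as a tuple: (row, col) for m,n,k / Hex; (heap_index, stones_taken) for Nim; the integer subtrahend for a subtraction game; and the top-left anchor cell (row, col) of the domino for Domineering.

PV length from [..X/.X./.O.]: 5 plies

p1 O@[..X/.X./.O.]: (0,0)[O.X/.X./.O.]-1 (0,1)[.OX/.X./.O.]-1 (1,0)[..X/OX./.O.]-1 (1,2)[..X/.XO/.O.]-1 (2,0)[..X/.X./OO.]+1* (2,2)[..X/.X./.OO]-1
p2 X@[..X/.X./OO.]: (0,0)[X.X/.X./OO.]-1* (0,1)[.XX/.X./OO.]-1 (1,0)[..X/XX./OO.]-1 (1,2)[..X/.XX/OO.]-1 (2,2)[..X/.X./OOX]-1
p3 O@[X.X/.X./OO.]: (0,1)[XOX/.X./OO.]+1* (1,0)[X.X/OX./OO.]+1 (1,2)[X.X/.XO/OO.]+1 (2,2)[X.X/.X./OOO]+1
p4 X@[XOX/.X./OO.]: (1,0)[XOX/XX./OO.]-1* (1,2)[XOX/.XX/OO.]-1 (2,2)[XOX/.X./OOX]-1
p5 O@[XOX/XX./OO.]: (1,2)[XOX/XXO/OO.]+1* (2,2)[XOX/XX./OOO]+1
p6 X@[XOX/XXO/OO.] terminal -1; root [..X/.X./.O.] d6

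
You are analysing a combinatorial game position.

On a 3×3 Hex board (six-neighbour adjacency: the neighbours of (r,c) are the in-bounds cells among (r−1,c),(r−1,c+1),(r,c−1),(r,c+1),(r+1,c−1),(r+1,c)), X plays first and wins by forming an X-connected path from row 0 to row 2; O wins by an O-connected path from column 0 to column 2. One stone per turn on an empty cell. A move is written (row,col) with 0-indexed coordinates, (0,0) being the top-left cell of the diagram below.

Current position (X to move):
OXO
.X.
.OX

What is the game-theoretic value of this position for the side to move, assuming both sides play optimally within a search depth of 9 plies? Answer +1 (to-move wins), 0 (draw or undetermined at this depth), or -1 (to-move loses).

p1 X@[OXO/.X./.OX]: (1,0)[OXO/XX./.OX]+1* (1,2)[OXO/.XX/.OX]+1 (2,0)[OXO/.X./XOX]+1
p2 O@[OXO/XX./.OX]: (1,2)[OXO/XXO/.OX]-1* (2,0)[OXO/XX./OOX]-1
p3 X@[OXO/XXO/.OX]: (2,0)[OXO/XXO/XOX]+1*
p4 O@[OXO/XXO/XOX] terminal -1; root [OXO/.X./.OX] d9

value(OXO/.X./.OX, X) = +1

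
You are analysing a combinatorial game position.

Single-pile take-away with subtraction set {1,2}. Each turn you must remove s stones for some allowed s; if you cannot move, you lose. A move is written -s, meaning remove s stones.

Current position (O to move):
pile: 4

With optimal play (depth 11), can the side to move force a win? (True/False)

O winning at [4]: True

ply 1, O at 4 | -1=+1→3*; -2=-1→2
ply 2, X at 3 | -1=-1→2*; -2=-1→1
ply 3, O at 2 | -1=-1→1; -2=+1→0*
ply 4: 0 is terminal -1 (X); from 4 depth 11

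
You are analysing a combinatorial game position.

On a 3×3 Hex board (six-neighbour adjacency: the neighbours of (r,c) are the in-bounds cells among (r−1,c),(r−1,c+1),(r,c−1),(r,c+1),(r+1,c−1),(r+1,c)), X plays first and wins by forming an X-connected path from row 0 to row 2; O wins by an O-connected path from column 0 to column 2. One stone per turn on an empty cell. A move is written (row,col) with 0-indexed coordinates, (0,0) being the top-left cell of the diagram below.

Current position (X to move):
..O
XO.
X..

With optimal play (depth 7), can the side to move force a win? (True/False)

X winning at [..O/XO./X..]: True

ply 1, X at ..O/XO./X.. | (0,0)=+1→X.O/XO./X..*; (0,1)=+1→.XO/XO./X..; (1,2)=+1→..O/XOX/X..; (2,1)=+1→..O/XO./XX.; (2,2)=+1→..O/XO./X.X
ply 2: X.O/XO./X.. is terminal -1 (O); from ..O/XO./X.. depth 7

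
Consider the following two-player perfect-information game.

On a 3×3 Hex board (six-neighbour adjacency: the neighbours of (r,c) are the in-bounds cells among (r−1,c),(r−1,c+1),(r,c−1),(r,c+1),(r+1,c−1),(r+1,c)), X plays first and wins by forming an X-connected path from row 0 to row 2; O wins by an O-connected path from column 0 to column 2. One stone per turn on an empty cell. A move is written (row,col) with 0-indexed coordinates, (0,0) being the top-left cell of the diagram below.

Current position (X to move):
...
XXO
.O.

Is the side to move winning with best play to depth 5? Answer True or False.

[.../XXO/.O.] X move#1: (0,0):-1/X../XXO/.O., (0,1):-1/.X./XXO/.O., (0,2):-1/..X/XXO/.O., (2,0):+1/.../XXO/XO.*, (2,2):-1/.../XXO/.OX
[.../XXO/XO.] O move#2: (0,0):-1/O../XXO/XO.*, (0,1):-1/.O./XXO/XO., (0,2):-1/..O/XXO/XO., (2,2):-1/.../XXO/XOO
[O../XXO/XO.] X move#3: (0,1):+1/OX./XXO/XO.*, (0,2):+1/O.X/XXO/XO., (2,2):+1/O../XXO/XOX
[OX./XXO/XO.] end (terminal -1, O#4); searched .../XXO/.O. to 5

X winning at [.../XXO/.O.]: True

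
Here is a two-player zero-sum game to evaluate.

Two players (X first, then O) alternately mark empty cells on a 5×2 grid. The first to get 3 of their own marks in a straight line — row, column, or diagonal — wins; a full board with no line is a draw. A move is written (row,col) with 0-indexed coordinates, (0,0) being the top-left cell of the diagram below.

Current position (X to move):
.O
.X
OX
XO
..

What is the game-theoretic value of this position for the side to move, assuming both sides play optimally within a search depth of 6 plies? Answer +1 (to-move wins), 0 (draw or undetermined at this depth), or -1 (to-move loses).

ply 1, X at .O/.X/OX/XO/.. | (0,0)=+0→XO/.X/OX/XO/..*; (1,0)=+0→.O/XX/OX/XO/..; (4,0)=+0→.O/.X/OX/XO/X.; (4,1)=+0→.O/.X/OX/XO/.X
ply 2, O at XO/.X/OX/XO/.. | (1,0)=+0→XO/OX/OX/XO/..*; (4,0)=+0→XO/.X/OX/XO/O.; (4,1)=+0→XO/.X/OX/XO/.O
ply 3, X at XO/OX/OX/XO/.. | (4,0)=+0→XO/OX/OX/XO/X.*; (4,1)=+0→XO/OX/OX/XO/.X
ply 4, O at XO/OX/OX/XO/X. | (4,1)=+0→XO/OX/OX/XO/XO*
ply 5: XO/OX/OX/XO/XO is terminal +0 (X); from .O/.X/OX/XO/.. depth 6

value(.O/.X/OX/XO/.., X) = 0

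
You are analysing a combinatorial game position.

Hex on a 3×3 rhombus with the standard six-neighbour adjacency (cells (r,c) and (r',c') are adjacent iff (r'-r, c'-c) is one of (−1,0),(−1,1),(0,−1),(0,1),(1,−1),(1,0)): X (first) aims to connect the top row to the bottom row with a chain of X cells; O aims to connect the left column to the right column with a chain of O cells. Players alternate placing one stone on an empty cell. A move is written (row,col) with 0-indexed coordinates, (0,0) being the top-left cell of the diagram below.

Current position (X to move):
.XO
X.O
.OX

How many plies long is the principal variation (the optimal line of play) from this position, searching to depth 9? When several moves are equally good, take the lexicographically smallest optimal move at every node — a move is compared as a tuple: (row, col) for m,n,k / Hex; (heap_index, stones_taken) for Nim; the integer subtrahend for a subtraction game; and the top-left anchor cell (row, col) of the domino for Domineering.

PV length from [.XO/X.O/.OX]: 1 ply

[.XO/X.O/.OX] X move#1: (0,0):-1/XXO/X.O/.OX, (1,1):-1/.XO/XXO/.OX, (2,0):+1/.XO/X.O/XOX*
[.XO/X.O/XOX] end (terminal -1, O#2); searched .XO/X.O/.OX to 9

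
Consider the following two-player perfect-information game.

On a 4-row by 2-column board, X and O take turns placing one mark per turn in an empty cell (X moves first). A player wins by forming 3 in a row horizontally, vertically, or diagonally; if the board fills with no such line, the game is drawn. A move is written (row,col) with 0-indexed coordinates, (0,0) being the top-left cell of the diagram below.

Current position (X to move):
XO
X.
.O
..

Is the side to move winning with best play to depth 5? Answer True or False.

X winning at [XO/X./.O/..]: True

[XO/X./.O/..] X move#1: (1,1):+0/XO/XX/.O/.., (2,0):+1/XO/X./XO/..*, (3,0):-1/XO/X./.O/X., (3,1):-1/XO/X./.O/.X
[XO/X./XO/..] end (terminal -1, O#2); searched XO/X./.O/.. to 5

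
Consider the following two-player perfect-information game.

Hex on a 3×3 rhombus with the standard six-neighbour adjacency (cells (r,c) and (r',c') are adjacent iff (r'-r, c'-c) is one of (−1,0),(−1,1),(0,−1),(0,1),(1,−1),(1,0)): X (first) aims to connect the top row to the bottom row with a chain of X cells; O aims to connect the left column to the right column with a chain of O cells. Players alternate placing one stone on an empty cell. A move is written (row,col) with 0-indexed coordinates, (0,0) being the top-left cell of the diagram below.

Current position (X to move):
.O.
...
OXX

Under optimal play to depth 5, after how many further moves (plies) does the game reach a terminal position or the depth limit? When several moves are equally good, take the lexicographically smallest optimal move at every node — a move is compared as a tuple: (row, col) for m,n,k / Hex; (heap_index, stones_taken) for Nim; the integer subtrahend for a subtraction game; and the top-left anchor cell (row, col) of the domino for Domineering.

p1 X@[.O./.../OXX]: (0,0)[XO./.../OXX]-1 (0,2)[.OX/.../OXX]+1* (1,0)[.O./X../OXX]-1 (1,1)[.O./.X./OXX]-1 (1,2)[.O./..X/OXX]-1
p2 O@[.OX/.../OXX]: (0,0)[OOX/.../OXX]-1* (1,0)[.OX/O../OXX]-1 (1,1)[.OX/.O./OXX]-1 (1,2)[.OX/..O/OXX]-1
p3 X@[OOX/.../OXX]: (1,0)[OOX/X../OXX]+1* (1,1)[OOX/.X./OXX]+1 (1,2)[OOX/..X/OXX]+1
p4 O@[OOX/X../OXX]: (1,1)[OOX/XO./OXX]-1* (1,2)[OOX/X.O/OXX]-1
p5 X@[OOX/XO./OXX]: (1,2)[OOX/XOX/OXX]+1*
p6 O@[OOX/XOX/OXX] terminal -1; root [.O./.../OXX] d5

PV length from [.O./.../OXX]: 5 plies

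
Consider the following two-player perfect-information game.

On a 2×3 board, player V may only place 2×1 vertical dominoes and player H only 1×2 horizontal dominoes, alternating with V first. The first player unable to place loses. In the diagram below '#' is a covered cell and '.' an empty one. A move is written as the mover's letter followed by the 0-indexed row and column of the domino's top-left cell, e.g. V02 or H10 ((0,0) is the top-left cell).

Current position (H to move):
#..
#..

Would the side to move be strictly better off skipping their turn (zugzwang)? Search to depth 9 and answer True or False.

p1 H@[#../#..]: H01[###/#..]+1* H11[#../###]+1
p2 V@[###/#..] terminal -1; root [#../#..] d9
pass branch (V moves first from the same position):
  | p1 V@[#../#..]: V01[##./##.]+1* V02[#.#/#.#]+1
  | p2 H@[##./##.] terminal -1; root [#../#..] d9
H moving scores +1; H passing scores -1

zugzwang(#../#.., H) = False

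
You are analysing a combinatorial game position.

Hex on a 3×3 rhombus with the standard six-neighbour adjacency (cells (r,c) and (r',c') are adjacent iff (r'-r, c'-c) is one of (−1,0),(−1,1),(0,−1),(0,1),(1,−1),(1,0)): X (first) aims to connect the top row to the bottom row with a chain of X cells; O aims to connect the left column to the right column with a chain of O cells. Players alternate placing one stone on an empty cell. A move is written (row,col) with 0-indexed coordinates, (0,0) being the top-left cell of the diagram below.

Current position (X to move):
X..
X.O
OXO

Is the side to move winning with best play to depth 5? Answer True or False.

[X../X.O/OXO] X move#1: (0,1):-1/XX./X.O/OXO, (0,2):-1/X.X/X.O/OXO, (1,1):+1/X../XXO/OXO*
[X../XXO/OXO] end (terminal -1, O#2); searched X../X.O/OXO to 5

X winning at [X../X.O/OXO]: True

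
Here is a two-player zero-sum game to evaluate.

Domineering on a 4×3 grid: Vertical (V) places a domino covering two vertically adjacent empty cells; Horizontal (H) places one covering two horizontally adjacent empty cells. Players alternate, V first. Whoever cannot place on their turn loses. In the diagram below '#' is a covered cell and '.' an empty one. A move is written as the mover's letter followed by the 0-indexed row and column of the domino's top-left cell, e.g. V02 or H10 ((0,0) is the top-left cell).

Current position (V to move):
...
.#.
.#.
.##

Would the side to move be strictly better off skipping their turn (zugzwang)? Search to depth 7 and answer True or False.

ply 1, V at .../.#./.#./.## | V00=+1→#../##./.#./.##*; V02=+1→..#/.##/.#./.##; V10=+1→.../##./##./.##; V12=+1→.../.##/.##/.##; V20=+1→.../.#./##./###
ply 2, H at #../##./.#./.## | H01=-1→###/##./.#./.##*
ply 3, V at ###/##./.#./.## | V12=+1→###/###/.##/.##*; V20=+1→###/##./##./###
ply 4: ###/###/.##/.## is terminal -1 (H); from .../.#./.#./.## depth 7
suppose V passes — search the same position with H to move:
pass> ply 1, H at .../.#./.#./.## | H00=-1→##./.#./.#./.##*; H01=-1→.##/.#./.#./.##
pass> ply 2, V at ##./.#./.#./.## | V02=+1→###/.##/.#./.##*; V10=+1→##./##./##./.##; V12=+1→##./.##/.##/.##; V20=+1→##./.#./##./###
pass> ply 3: ###/.##/.#./.## is terminal -1 (H); from .../.#./.#./.## depth 7
for V: play +1, pass +1

zugzwang(.../.#./.#./.##, V) = False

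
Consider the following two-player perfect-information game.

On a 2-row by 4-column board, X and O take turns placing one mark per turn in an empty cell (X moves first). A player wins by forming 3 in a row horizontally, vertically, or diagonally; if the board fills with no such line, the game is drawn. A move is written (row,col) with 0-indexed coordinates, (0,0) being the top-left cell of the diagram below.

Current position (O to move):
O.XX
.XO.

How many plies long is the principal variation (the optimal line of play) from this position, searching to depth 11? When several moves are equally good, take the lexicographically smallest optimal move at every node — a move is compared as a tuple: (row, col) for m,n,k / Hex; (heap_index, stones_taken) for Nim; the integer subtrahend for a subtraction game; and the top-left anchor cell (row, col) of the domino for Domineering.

PV length from [O.XX/.XO.]: 3 plies

ply 1, O at O.XX/.XO. | (0,1)=+0→OOXX/.XO.*; (1,0)=-1→O.XX/OXO.; (1,3)=-1→O.XX/.XOO
ply 2, X at OOXX/.XO. | (1,0)=+0→OOXX/XXO.*; (1,3)=+0→OOXX/.XOX
ply 3, O at OOXX/XXO. | (1,3)=+0→OOXX/XXOO*
ply 4: OOXX/XXOO is terminal +0 (X); from O.XX/.XO. depth 11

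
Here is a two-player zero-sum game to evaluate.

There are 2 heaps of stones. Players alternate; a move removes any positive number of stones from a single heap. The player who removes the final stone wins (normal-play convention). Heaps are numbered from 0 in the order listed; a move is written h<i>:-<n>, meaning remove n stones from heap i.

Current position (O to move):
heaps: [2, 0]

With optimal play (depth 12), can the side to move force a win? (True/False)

O winning at [(2,0)]: True

ply 1, O at (2,0) | h0:-1=-1→(1,0); h0:-2=+1→(0,0)*
ply 2: (0,0) is terminal -1 (X); from (2,0) depth 12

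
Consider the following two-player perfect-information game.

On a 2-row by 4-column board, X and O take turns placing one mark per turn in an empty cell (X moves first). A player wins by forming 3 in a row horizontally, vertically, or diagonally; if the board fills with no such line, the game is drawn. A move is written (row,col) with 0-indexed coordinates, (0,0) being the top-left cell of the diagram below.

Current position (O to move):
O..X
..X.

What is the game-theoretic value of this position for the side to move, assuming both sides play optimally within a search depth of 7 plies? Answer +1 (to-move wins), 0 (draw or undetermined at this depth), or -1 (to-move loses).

value(O..X/..X., O) = 0

ply 1, O at O..X/..X. | (0,1)=+0→OO.X/..X.*; (0,2)=+0→O.OX/..X.; (1,0)=+0→O..X/O.X.; (1,1)=+0→O..X/.OX.; (1,3)=+0→O..X/..XO
ply 2, X at OO.X/..X. | (0,2)=+0→OOXX/..X.*; (1,0)=-1→OO.X/X.X.; (1,1)=-1→OO.X/.XX.; (1,3)=-1→OO.X/..XX
ply 3, O at OOXX/..X. | (1,0)=+0→OOXX/O.X.*; (1,1)=+0→OOXX/.OX.; (1,3)=+0→OOXX/..XO
ply 4, X at OOXX/O.X. | (1,1)=+0→OOXX/OXX.*; (1,3)=+0→OOXX/O.XX
ply 5, O at OOXX/OXX. | (1,3)=+0→OOXX/OXXO*
ply 6: OOXX/OXXO is terminal +0 (X); from O..X/..X. depth 7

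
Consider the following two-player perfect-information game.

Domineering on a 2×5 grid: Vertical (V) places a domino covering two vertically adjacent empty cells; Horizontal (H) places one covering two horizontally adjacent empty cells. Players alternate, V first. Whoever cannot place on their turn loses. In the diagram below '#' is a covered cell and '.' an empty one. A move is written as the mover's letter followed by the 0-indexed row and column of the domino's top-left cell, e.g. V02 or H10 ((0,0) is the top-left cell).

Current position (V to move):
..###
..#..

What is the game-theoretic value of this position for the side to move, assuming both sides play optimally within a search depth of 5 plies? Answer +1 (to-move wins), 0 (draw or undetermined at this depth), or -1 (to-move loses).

[..###/..#..] V move#1: V00:+1/#.###/#.#..*, V01:+1/.####/.##..
[#.###/#.#..] H move#2: H13:-1/#.###/#.###*
[#.###/#.###] V move#3: V01:+1/#####/#####*
[#####/#####] end (terminal -1, H#4); searched ..###/..#.. to 5

value(..###/..#.., V) = +1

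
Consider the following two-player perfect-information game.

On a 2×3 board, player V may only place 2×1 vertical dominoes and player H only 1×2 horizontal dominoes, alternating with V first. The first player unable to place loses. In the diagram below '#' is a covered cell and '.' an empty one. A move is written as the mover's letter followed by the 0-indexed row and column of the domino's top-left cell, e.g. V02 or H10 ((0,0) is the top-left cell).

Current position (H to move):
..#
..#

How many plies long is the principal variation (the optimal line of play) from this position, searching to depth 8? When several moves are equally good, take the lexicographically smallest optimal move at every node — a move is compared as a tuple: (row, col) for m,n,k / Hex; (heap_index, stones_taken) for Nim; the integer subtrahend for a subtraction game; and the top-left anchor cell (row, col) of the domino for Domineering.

[..#/..#] H move#1: H00:+1/###/..#*, H10:+1/..#/###
[###/..#] end (terminal -1, V#2); searched ..#/..# to 8

PV length from [..#/..#]: 1 ply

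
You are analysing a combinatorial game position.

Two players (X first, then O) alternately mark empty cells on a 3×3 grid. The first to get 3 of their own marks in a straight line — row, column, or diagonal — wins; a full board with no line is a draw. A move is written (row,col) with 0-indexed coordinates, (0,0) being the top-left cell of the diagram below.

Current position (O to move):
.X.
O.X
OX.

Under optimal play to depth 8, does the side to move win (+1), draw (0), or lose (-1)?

ply 1, O at .X./O.X/OX. | (0,0)=+1→OX./O.X/OX.*; (0,2)=-1→.XO/O.X/OX.; (1,1)=+1→.X./OOX/OX.; (2,2)=-1→.X./O.X/OXO
ply 2: OX./O.X/OX. is terminal -1 (X); from .X./O.X/OX. depth 8

value(.X./O.X/OX., O) = +1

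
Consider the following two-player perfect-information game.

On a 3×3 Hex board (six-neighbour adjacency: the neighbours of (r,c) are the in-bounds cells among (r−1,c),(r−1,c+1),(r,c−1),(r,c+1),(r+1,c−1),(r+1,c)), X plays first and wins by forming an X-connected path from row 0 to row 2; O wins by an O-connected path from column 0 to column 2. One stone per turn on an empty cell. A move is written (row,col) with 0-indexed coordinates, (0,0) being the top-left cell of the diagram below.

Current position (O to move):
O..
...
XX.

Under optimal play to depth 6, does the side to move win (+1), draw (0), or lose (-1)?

value(O../.../XX., O) = +1

[O../.../XX.] O move#1: (0,1):-1/OO./.../XX., (0,2):-1/O.O/.../XX., (1,0):-1/O../O../XX., (1,1):+1/O../.O./XX.*, (1,2):-1/O../..O/XX., (2,2):-1/O../.../XXO
[O../.O./XX.] X move#2: (0,1):-1/OX./.O./XX.*, (0,2):-1/O.X/.O./XX., (1,0):-1/O../XO./XX., (1,2):-1/O../.OX/XX., (2,2):-1/O../.O./XXX
[OX./.O./XX.] O move#3: (0,2):-1/OXO/.O./XX., (1,0):+1/OX./OO./XX.*, (1,2):-1/OX./.OO/XX., (2,2):-1/OX./.O./XXO
[OX./OO./XX.] X move#4: (0,2):-1/OXX/OO./XX.*, (1,2):-1/OX./OOX/XX., (2,2):-1/OX./OO./XXX
[OXX/OO./XX.] O move#5: (1,2):+1/OXX/OOO/XX.*, (2,2):-1/OXX/OO./XXO
[OXX/OOO/XX.] end (terminal -1, X#6); searched O../.../XX. to 6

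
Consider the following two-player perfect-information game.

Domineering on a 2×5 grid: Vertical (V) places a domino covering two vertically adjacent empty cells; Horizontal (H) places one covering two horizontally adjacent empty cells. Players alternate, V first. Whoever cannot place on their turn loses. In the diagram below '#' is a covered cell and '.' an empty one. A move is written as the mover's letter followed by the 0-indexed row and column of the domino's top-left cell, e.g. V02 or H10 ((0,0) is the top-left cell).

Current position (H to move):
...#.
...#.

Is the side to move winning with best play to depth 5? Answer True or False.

H winning at [...#./...#.]: False

p1 H@[...#./...#.]: H00[##.#./...#.]-1* H01[.###./...#.]-1 H10[...#./##.#.]-1 H11[...#./.###.]-1
p2 V@[##.#./...#.]: V02[####./..##.]+1* V04[##.##/...##]-1
p3 H@[####./..##.]: H10[####./####.]-1*
p4 V@[####./####.]: V04[#####/#####]+1*
p5 H@[#####/#####] terminal -1; root [...#./...#.] d5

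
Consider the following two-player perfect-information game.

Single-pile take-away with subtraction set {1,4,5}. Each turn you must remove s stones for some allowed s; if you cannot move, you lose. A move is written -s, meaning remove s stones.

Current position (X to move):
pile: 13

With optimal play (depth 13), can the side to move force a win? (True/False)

ply 1, X at 13 | -1=-1→12; -4=-1→9; -5=+1→8*
ply 2, O at 8 | -1=-1→7*; -4=-1→4; -5=-1→3
ply 3, X at 7 | -1=-1→6; -4=-1→3; -5=+1→2*
ply 4, O at 2 | -1=-1→1*
ply 5, X at 1 | -1=+1→0*
ply 6: 0 is terminal -1 (O); from 13 depth 13

X winning at [13]: True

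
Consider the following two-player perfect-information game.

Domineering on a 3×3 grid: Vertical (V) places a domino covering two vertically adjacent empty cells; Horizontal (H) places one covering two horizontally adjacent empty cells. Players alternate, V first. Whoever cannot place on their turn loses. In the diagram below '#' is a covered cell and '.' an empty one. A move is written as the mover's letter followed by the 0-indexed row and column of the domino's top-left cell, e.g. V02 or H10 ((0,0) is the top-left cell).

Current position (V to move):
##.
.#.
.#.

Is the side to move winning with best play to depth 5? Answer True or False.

V winning at [##./.#./.#.]: True

ply 1, V at ##./.#./.#. | V02=+1→###/.##/.#.*; V10=+1→##./##./##.; V12=+1→##./.##/.##
ply 2: ###/.##/.#. is terminal -1 (H); from ##./.#./.#. depth 5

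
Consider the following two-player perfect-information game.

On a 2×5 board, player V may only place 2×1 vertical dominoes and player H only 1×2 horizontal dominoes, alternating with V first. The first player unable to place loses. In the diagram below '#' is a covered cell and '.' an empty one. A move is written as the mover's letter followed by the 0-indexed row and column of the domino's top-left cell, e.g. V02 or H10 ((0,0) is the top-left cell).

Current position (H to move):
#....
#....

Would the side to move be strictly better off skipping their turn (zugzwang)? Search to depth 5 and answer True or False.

p1 H@[#..../#....]: H01[###../#....]-1 H02[#.##./#....]+1* H03[#..##/#....]-1 H11[#..../###..]-1 H12[#..../#.##.]+1 H13[#..../#..##]-1
p2 V@[#.##./#....]: V01[####./##...]-1* V04[#.###/#...#]-1
p3 H@[####./##...]: H12[####./####.]-1 H13[####./##.##]+1*
p4 V@[####./##.##] terminal -1; root [#..../#....] d5
pass branch (V moves first from the same position):
  | p1 V@[#..../#....]: V01[##.../##...]-1* V02[#.#../#.#..]-1 V03[#..#./#..#.]-1 V04[#...#/#...#]-1
  | p2 H@[##.../##...]: H02[####./##...]+1* H03[##.##/##...]+1 H12[##.../####.]+1 H13[##.../##.##]+1
  | p3 V@[####./##...]: V04[#####/##..#]-1*
  | p4 H@[#####/##..#]: H12[#####/#####]+1*
  | p5 V@[#####/#####] terminal -1; root [#..../#....] d5
H moving scores +1; H passing scores +1

zugzwang(#..../#...., H) = False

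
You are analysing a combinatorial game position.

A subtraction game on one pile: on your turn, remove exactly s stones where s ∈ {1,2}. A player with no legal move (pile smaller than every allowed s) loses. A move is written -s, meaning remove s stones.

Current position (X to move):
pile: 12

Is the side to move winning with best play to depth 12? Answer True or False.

ply 1, X at 12 | -1=-1→11*; -2=-1→10
ply 2, O at 11 | -1=-1→10; -2=+1→9*
ply 3, X at 9 | -1=-1→8*; -2=-1→7
ply 4, O at 8 | -1=-1→7; -2=+1→6*
ply 5, X at 6 | -1=-1→5*; -2=-1→4
ply 6, O at 5 | -1=-1→4; -2=+1→3*
ply 7, X at 3 | -1=-1→2*; -2=-1→1
ply 8, O at 2 | -1=-1→1; -2=+1→0*
ply 9: 0 is terminal -1 (X); from 12 depth 12

X winning at [12]: False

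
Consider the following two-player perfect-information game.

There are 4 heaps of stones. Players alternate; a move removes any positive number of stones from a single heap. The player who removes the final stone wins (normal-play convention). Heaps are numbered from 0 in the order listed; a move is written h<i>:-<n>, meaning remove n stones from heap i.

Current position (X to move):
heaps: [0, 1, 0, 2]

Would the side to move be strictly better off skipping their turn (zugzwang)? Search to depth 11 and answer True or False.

zugzwang((0,1,0,2), X) = False

[(0,1,0,2)] X move#1: h1:-1:-1/(0,0,0,2), h3:-1:+1/(0,1,0,1)*, h3:-2:-1/(0,1,0,0)
[(0,1,0,1)] O move#2: h1:-1:-1/(0,0,0,1)*, h3:-1:-1/(0,1,0,0)
[(0,0,0,1)] X move#3: h3:-1:+1/(0,0,0,0)*
[(0,0,0,0)] end (terminal -1, O#4); searched (0,1,0,2) to 11
suppose X passes — search the same position with O to move:
pass> [(0,1,0,2)] O move#1: h1:-1:-1/(0,0,0,2), h3:-1:+1/(0,1,0,1)*, h3:-2:-1/(0,1,0,0)
pass> [(0,1,0,1)] X move#2: h1:-1:-1/(0,0,0,1)*, h3:-1:-1/(0,1,0,0)
pass> [(0,0,0,1)] O move#3: h3:-1:+1/(0,0,0,0)*
pass> [(0,0,0,0)] end (terminal -1, X#4); searched (0,1,0,2) to 11
for X: play +1, pass -1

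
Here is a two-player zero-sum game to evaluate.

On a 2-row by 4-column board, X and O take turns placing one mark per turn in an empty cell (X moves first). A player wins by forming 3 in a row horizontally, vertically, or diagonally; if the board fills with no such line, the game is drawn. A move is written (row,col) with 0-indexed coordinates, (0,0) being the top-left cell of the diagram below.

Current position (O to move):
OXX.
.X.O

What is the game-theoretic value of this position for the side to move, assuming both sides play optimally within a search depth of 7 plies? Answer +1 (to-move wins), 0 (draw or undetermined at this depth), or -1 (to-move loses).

value(OXX./.X.O, O) = 0

ply 1, O at OXX./.X.O | (0,3)=+0→OXXO/.X.O*; (1,0)=-1→OXX./OX.O; (1,2)=-1→OXX./.XOO
ply 2, X at OXXO/.X.O | (1,0)=+0→OXXO/XX.O*; (1,2)=+0→OXXO/.XXO
ply 3, O at OXXO/XX.O | (1,2)=+0→OXXO/XXOO*
ply 4: OXXO/XXOO is terminal +0 (X); from OXX./.X.O depth 7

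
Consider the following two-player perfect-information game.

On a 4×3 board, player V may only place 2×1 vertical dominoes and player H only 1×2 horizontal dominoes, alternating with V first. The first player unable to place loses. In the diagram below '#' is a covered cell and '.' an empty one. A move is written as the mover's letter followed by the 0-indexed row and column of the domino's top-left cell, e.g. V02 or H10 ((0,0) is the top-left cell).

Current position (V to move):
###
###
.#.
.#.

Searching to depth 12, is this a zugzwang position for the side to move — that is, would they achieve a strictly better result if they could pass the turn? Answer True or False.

p1 V@[###/###/.#./.#.]: V20[###/###/##./##.]+1* V22[###/###/.##/.##]+1
p2 H@[###/###/##./##.] terminal -1; root [###/###/.#./.#.] d12
if V skipped the turn, H would face:
~ p1 H@[###/###/.#./.#.] terminal -1; root [###/###/.#./.#.] d12
compare (V): move=+1 vs pass=+1

zugzwang(###/###/.#./.#., V) = False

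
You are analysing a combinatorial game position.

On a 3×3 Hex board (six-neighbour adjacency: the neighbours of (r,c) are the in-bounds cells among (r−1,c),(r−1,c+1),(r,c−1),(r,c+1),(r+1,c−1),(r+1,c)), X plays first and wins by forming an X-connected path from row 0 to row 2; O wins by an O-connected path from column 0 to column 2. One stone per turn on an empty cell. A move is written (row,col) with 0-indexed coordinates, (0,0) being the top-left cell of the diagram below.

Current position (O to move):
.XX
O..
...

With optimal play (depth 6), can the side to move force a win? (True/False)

O winning at [.XX/O../...]: True

[.XX/O../...] O move#1: (0,0):-1/OXX/O../..., (1,1):-1/.XX/OO./..., (1,2):-1/.XX/O.O/..., (2,0):-1/.XX/O../O.., (2,1):+1/.XX/O../.O.*, (2,2):-1/.XX/O../..O
[.XX/O../.O.] X move#2: (0,0):-1/XXX/O../.O.*, (1,1):-1/.XX/OX./.O., (1,2):-1/.XX/O.X/.O., (2,0):-1/.XX/O../XO., (2,2):-1/.XX/O../.OX
[XXX/O../.O.] O move#3: (1,1):+1/XXX/OO./.O.*, (1,2):+1/XXX/O.O/.O., (2,0):+1/XXX/O../OO., (2,2):+1/XXX/O../.OO
[XXX/OO./.O.] X move#4: (1,2):-1/XXX/OOX/.O.*, (2,0):-1/XXX/OO./XO., (2,2):-1/XXX/OO./.OX
[XXX/OOX/.O.] O move#5: (2,0):-1/XXX/OOX/OO., (2,2):+1/XXX/OOX/.OO*
[XXX/OOX/.OO] end (terminal -1, X#6); searched .XX/O../... to 6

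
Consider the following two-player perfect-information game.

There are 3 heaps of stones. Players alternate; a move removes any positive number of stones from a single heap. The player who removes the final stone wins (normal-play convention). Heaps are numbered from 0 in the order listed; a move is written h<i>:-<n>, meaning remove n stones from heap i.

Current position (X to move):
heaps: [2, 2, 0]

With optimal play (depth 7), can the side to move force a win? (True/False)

[(2,2,0)] X move#1: h0:-1:-1/(1,2,0)*, h0:-2:-1/(0,2,0), h1:-1:-1/(2,1,0), h1:-2:-1/(2,0,0)
[(1,2,0)] O move#2: h0:-1:-1/(0,2,0), h1:-1:+1/(1,1,0)*, h1:-2:-1/(1,0,0)
[(1,1,0)] X move#3: h0:-1:-1/(0,1,0)*, h1:-1:-1/(1,0,0)
[(0,1,0)] O move#4: h1:-1:+1/(0,0,0)*
[(0,0,0)] end (terminal -1, X#5); searched (2,2,0) to 7

X winning at [(2,2,0)]: False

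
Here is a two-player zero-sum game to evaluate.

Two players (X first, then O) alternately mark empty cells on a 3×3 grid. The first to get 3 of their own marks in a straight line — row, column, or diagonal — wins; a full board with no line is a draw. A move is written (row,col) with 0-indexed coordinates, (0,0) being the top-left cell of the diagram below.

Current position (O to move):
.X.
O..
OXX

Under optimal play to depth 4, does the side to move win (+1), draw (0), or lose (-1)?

[.X./O../OXX] O move#1: (0,0):+1/OX./O../OXX*, (0,2):-1/.XO/O../OXX, (1,1):+1/.X./OO./OXX, (1,2):-1/.X./O.O/OXX
[OX./O../OXX] end (terminal -1, X#2); searched .X./O../OXX to 4

value(.X./O../OXX, O) = +1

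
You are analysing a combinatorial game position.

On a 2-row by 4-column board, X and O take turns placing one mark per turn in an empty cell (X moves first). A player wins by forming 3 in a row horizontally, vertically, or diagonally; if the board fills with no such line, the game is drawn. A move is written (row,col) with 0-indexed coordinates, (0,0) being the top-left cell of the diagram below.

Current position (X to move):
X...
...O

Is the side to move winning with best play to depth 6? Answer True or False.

X winning at [X.../...O]: False

p1 X@[X.../...O]: (0,1)[XX../...O]+0* (0,2)[X.X./...O]+0 (0,3)[X..X/...O]+0 (1,0)[X.../X..O]+0 (1,1)[X.../.X.O]+0 (1,2)[X.../..XO]+0
p2 O@[XX../...O]: (0,2)[XXO./...O]+0* (0,3)[XX.O/...O]-1 (1,0)[XX../O..O]-1 (1,1)[XX../.O.O]-1 (1,2)[XX../..OO]-1
p3 X@[XXO./...O]: (0,3)[XXOX/...O]+0* (1,0)[XXO./X..O]+0 (1,1)[XXO./.X.O]+0 (1,2)[XXO./..XO]+0
p4 O@[XXOX/...O]: (1,0)[XXOX/O..O]+0* (1,1)[XXOX/.O.O]+0 (1,2)[XXOX/..OO]+0
p5 X@[XXOX/O..O]: (1,1)[XXOX/OX.O]+0* (1,2)[XXOX/O.XO]+0
p6 O@[XXOX/OX.O]: (1,2)[XXOX/OXOO]+0*
p7 X@[XXOX/OXOO] terminal +0; root [X.../...O] d6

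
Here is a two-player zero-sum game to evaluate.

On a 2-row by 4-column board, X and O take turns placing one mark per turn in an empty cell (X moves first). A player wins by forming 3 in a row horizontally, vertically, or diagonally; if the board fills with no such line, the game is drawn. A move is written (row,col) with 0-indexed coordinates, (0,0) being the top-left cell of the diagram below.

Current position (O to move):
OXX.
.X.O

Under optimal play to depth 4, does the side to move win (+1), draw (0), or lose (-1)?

value(OXX./.X.O, O) = 0

ply 1, O at OXX./.X.O | (0,3)=+0→OXXO/.X.O*; (1,0)=-1→OXX./OX.O; (1,2)=-1→OXX./.XOO
ply 2, X at OXXO/.X.O | (1,0)=+0→OXXO/XX.O*; (1,2)=+0→OXXO/.XXO
ply 3, O at OXXO/XX.O | (1,2)=+0→OXXO/XXOO*
ply 4: OXXO/XXOO is terminal +0 (X); from OXX./.X.O depth 4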